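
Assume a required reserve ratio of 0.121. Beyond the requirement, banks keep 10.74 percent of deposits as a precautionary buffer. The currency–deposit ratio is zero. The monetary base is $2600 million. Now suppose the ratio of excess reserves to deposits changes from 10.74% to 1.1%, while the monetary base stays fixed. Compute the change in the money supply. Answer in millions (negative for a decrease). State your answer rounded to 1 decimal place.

Initially m₁ = 1 / (0.121 + 0.1074) ≈ 4.378284, so M₁ = 4.378284 × 2600 = 11383.5384 million.
After the change m₂ = 1 / (0.121 + 0.011) ≈ 7.575758, so M₂ = 7.575758 × 2600 = 19696.9708 million.
ΔM = M₂ − M₁ = 19696.9708 − 11383.5384 = 8313.4324 million.

$8313.4 million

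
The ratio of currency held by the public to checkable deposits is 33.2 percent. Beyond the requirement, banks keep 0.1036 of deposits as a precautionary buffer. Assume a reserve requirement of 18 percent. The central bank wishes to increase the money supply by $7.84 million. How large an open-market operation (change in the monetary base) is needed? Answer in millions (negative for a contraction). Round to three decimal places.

$3.623 million

The money multiplier is m = (1 + c) / (rr + e + c) = (1 + 0.332) / (0.18 + 0.1036 + 0.332) ≈ 2.16374.
ΔMB = ΔM / m = (+7.84) / 2.16374 ≈ 3.6234 million.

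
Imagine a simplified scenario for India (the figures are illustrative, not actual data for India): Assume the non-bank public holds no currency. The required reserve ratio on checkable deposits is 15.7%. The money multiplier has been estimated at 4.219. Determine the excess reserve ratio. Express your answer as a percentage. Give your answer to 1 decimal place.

Using m = 4.219. Since m = (1 + c)/(c + rr + e), the denominator satisfies c + rr + e = (1 + c)/m = (1 + 0) / 4.219 ≈ 0.237023.
With c = 0 and rr = 0.157, the excess reserve ratio is 0.237023 − 0 − 0.157 = 0.080023.

8.0%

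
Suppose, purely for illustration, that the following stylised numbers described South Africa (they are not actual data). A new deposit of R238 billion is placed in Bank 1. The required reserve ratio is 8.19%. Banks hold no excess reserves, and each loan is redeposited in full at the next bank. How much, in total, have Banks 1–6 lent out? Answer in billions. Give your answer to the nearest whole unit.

R1070 billion

Bank i lends (1 − rr)^i of the original deposit: Bank 1 lends 238·0.9181 = 218.5078, Bank 2 lends 238·0.9181² ≈ 200.6120, and so on.
Summing a geometric series: total = 238·[0.9181·(1 − 0.9181^6) / (1 − 0.9181)] ≈ 1070.1809 billion.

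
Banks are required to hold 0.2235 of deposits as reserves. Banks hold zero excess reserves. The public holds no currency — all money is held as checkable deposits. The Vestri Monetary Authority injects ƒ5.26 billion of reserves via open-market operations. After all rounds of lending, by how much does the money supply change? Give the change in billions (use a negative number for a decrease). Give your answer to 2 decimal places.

ƒ23.53 billion

The simple money multiplier is m = 1/rr = 1/0.2235 ≈ 4.4743.
An open-market purchase increases the monetary base by 5.26 billion, so ΔM = m × ΔMB = 4.4743 × 5.26 ≈ 23.5348 billion.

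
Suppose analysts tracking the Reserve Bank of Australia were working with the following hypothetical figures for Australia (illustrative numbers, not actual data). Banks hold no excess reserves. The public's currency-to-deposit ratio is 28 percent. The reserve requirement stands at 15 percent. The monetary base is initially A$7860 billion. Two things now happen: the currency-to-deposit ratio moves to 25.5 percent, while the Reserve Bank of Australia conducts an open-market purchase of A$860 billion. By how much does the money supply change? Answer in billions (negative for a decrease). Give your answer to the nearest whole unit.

Before: m₁ = (1 + 0.28) / (0.15 + 0.28) ≈ 2.97674, MB₁ = 7860, so M₁ = 2.97674 × 7860 = 23397.1764 billion.
After: m₂ = (1 + 0.255) / (0.15 + 0.255) ≈ 3.09877, MB₂ = 7860 + 860 = 8720, so M₂ = 3.09877 × 8720 = 27021.2744 billion.
ΔM = M₂ − M₁ = 27021.2744 − 23397.1764 = 3624.098 billion.

A$3624 billion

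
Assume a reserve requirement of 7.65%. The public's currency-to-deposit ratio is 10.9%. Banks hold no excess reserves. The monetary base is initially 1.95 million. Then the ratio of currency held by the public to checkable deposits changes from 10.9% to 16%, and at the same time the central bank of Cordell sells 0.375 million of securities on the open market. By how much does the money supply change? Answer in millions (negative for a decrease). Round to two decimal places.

-3.93 million

Before: m₁ = (1 + 0.109) / (0.0765 + 0.109) ≈ 5.9784, MB₁ = 1.95, so M₁ = 5.9784 × 1.95 ≈ 11.6579 million.
After: m₂ = (1 + 0.16) / (0.0765 + 0.16) ≈ 4.9049, MB₂ = 1.95 − 0.375 = 1.575, so M₂ = 4.9049 × 1.575 ≈ 7.7252 million.
ΔM = M₂ − M₁ = 7.7252 − 11.6579 = -3.9327 million.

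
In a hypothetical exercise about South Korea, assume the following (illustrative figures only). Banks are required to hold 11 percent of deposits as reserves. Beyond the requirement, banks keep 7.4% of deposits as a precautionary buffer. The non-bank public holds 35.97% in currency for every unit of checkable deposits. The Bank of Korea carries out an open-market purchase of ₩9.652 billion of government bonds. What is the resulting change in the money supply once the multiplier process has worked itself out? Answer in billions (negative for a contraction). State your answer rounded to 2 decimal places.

The money multiplier is m = (1 + c) / (rr + e + c) = (1 + 0.3597) / (0.11 + 0.074 + 0.3597) ≈ 2.5008.
The purchase adds 9.652 billion of base, so ΔM = m × ΔMB = 2.5008 × (+9.652) ≈ 24.1377 billion.

₩24.14 billion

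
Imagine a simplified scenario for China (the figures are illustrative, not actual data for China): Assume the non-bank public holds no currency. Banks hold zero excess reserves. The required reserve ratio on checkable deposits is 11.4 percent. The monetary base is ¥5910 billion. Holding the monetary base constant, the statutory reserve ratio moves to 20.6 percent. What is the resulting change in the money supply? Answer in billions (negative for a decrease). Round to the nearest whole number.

Initially m₁ = 1 / (0.114) ≈ 8.77193, so M₁ = 8.77193 × 5910 = 51842.1063 billion.
After the change m₂ = 1 / (0.206) ≈ 4.85437, so M₂ = 4.85437 × 5910 = 28689.3267 billion.
ΔM = M₂ − M₁ = 28689.3267 − 51842.1063 = -23152.7796 billion.

-23153 billion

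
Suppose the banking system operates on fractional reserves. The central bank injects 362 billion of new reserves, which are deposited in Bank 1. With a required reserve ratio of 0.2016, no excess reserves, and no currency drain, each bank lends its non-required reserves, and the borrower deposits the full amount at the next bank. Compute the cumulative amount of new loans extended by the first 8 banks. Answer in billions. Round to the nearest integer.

Bank i lends (1 − rr)^i of the original deposit: Bank 1 lends 362·0.7984 = 289.0208, Bank 2 lends 362·0.7984² ≈ 230.7542, and so on.
Summing a geometric series: total = 362·[0.7984·(1 − 0.7984^8) / (1 − 0.7984)] ≈ 1196.9324 billion.

1197 billion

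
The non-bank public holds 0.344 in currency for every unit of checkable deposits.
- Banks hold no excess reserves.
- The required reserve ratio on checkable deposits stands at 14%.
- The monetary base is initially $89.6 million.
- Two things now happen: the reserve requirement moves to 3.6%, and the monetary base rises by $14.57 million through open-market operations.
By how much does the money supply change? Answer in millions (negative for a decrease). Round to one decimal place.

Before: m₁ = (1 + 0.344) / (0.14 + 0.344) ≈ 2.77686, MB₁ = 89.6, so M₁ = 2.77686 × 89.6 ≈ 248.8067 million.
After: m₂ = (1 + 0.344) / (0.036 + 0.344) ≈ 3.53684, MB₂ = 89.6 + 14.57 = 104.17, so M₂ = 3.53684 × 104.17 ≈ 368.4326 million.
ΔM = M₂ − M₁ = 368.4326 − 248.8067 = 119.6259 million.

$119.6 million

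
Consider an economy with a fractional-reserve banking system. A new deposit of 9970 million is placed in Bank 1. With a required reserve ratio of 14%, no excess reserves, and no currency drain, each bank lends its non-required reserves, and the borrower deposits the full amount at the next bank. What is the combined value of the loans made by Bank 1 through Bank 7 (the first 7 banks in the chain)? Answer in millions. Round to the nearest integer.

39936 million

Bank i lends (1 − rr)^i of the original deposit: Bank 1 lends 9970·0.8600 = 8574.2000, Bank 2 lends 9970·0.8600² = 7373.8120, and so on.
Summing a geometric series: total = 9970·[0.8600·(1 − 0.8600^7) / (1 − 0.8600)] ≈ 39935.6948 million.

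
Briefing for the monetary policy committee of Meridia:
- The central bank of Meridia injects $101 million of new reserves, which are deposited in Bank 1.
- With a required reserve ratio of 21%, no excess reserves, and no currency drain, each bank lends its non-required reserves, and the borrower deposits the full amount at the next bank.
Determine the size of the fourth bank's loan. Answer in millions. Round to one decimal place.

Each bank lends a fraction (1 − rr) = 0.7900 of the deposit it receives, so Bank 4 receives 101·0.7900^3 and lends 101·0.7900^4 ≈ 39.3396 million.

$39.3 million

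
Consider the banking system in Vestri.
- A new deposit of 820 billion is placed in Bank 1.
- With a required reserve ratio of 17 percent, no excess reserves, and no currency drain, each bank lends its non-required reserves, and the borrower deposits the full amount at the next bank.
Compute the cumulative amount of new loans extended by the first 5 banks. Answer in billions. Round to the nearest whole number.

2427 billion

Bank i lends (1 − rr)^i of the original deposit: Bank 1 lends 820·0.8300 = 680.6000, Bank 2 lends 820·0.8300² = 564.8980, and so on.
Summing a geometric series: total = 820·[0.8300·(1 − 0.8300^5) / (1 − 0.8300)] ≈ 2426.5229 billion.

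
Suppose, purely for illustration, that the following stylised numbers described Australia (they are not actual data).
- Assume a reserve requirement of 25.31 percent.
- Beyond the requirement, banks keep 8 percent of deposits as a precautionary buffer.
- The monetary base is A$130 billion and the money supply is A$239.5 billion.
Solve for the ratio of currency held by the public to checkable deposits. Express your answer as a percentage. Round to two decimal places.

Using m = M/MB = 239.5/130 ≈ 1.842308. From m = (1 + c)/(c + rr + e), rearranging gives 1 + c = m·(c + rr + e), so c·(1 − m) = m·(rr + e) − 1.
Hence c = [m·(rr + e) − 1]/(1 − m) = [1.842308 × (0.2531 + 0.08) − 1] / (1 − 1.842308) ≈ 0.458653.

45.87%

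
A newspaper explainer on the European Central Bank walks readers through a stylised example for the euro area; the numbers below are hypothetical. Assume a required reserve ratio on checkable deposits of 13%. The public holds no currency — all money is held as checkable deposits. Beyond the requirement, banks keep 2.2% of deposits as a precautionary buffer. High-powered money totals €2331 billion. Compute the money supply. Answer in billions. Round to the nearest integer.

€15336 billion

The money multiplier is m = 1 / (rr + e) = 1 / (0.13 + 0.022) ≈ 6.57895.
So M = m × MB = 6.57895 × 2331 ≈ 15335.5324 billion.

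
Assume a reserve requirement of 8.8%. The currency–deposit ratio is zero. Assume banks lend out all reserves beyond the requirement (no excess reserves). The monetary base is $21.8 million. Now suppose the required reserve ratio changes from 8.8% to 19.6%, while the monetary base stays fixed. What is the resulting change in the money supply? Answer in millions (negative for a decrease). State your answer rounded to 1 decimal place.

Initially m₁ = 1 / (0.088) ≈ 11.3636, so M₁ = 11.3636 × 21.8 ≈ 247.7265 million.
After the change m₂ = 1 / (0.196) ≈ 5.1020, so M₂ = 5.1020 × 21.8 = 111.2236 million.
ΔM = M₂ − M₁ = 111.2236 − 247.7265 = -136.5029 million.

-136.5 million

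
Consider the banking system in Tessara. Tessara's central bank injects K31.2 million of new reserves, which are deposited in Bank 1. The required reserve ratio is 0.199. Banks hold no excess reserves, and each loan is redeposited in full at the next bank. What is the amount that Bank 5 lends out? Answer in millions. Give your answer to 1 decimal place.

K10.3 million

Each bank lends a fraction (1 − rr) = 0.8010 of the deposit it receives, so Bank 5 receives 31.2·0.8010^4 and lends 31.2·0.8010^5 ≈ 10.2877 million.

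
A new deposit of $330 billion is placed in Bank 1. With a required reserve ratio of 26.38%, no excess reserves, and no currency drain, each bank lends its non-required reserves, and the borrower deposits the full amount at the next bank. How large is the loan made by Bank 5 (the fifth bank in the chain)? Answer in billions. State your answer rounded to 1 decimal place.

Each bank lends a fraction (1 − rr) = 0.7362 of the deposit it receives, so Bank 5 receives 330·0.7362^4 and lends 330·0.7362^5 ≈ 71.3663 billion.

$71.4 billion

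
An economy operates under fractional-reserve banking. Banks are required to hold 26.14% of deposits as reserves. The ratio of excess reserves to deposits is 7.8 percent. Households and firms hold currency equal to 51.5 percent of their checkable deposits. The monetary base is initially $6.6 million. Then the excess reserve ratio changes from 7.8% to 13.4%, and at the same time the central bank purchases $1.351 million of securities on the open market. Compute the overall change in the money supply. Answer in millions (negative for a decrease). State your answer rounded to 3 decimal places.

$1.528 million

Before: m₁ = (1 + 0.515) / (0.2614 + 0.078 + 0.515) ≈ 1.77317, MB₁ = 6.6, so M₁ = 1.77317 × 6.6 ≈ 11.7029 million.
After: m₂ = (1 + 0.515) / (0.2614 + 0.134 + 0.515) ≈ 1.66410, MB₂ = 6.6 + 1.351 = 7.951, so M₂ = 1.66410 × 7.951 ≈ 13.2313 million.
ΔM = M₂ − M₁ = 13.2313 − 11.7029 = 1.5284 million.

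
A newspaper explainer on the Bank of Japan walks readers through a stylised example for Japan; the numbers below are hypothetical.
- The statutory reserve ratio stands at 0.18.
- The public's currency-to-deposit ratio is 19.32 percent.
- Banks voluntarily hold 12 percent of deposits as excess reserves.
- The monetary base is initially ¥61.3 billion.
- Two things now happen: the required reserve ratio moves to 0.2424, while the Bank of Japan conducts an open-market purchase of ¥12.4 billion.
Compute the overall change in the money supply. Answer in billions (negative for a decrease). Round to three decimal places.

Before: m₁ = (1 + 0.1932) / (0.18 + 0.12 + 0.1932) ≈ 2.419303, MB₁ = 61.3, so M₁ = 2.419303 × 61.3 ≈ 148.3033 billion.
After: m₂ = (1 + 0.1932) / (0.2424 + 0.12 + 0.1932) ≈ 2.147588, MB₂ = 61.3 + 12.4 = 73.7, so M₂ = 2.147588 × 73.7 ≈ 158.2772 billion.
ΔM = M₂ − M₁ = 158.2772 − 148.3033 = 9.9739 billion.

¥9.974 billion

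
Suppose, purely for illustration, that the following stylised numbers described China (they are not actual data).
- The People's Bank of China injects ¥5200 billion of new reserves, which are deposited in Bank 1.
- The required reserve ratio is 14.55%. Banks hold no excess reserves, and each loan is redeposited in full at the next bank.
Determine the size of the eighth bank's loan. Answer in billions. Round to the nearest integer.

Each bank lends a fraction (1 − rr) = 0.8545 of the deposit it receives, so Bank 8 receives 5200·0.8545^7 and lends 5200·0.8545^8 ≈ 1478.0866 billion.

¥1478 billion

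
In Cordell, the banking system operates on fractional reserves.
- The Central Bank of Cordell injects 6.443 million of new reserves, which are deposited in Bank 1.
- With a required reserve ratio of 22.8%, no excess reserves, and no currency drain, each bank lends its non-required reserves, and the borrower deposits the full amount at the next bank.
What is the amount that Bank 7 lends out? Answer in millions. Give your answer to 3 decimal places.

Each bank lends a fraction (1 − rr) = 0.7720 of the deposit it receives, so Bank 7 receives 6.443·0.7720^6 and lends 6.443·0.7720^7 ≈ 1.0530 million.

1.053 million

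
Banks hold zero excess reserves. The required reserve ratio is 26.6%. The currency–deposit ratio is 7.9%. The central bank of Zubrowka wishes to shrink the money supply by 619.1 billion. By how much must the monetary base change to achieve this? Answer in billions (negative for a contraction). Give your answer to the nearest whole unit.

-198 billion

The money multiplier is m = (1 + c) / (rr + c) = (1 + 0.079) / (0.266 + 0.079) ≈ 3.1275.
ΔMB = ΔM / m = (−619.1) / 3.1275 ≈ -197.9536 billion.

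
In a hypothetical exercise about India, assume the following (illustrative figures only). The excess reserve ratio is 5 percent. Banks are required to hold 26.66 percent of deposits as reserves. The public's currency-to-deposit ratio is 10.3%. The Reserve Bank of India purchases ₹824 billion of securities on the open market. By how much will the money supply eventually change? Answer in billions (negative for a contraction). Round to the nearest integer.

The money multiplier is m = (1 + c) / (rr + e + c) = (1 + 0.103) / (0.2666 + 0.05 + 0.103) ≈ 2.6287.
The purchase adds 824 billion of base, so ΔM = m × ΔMB = 2.6287 × (+824) = 2166.0488 billion.

₹2166 billion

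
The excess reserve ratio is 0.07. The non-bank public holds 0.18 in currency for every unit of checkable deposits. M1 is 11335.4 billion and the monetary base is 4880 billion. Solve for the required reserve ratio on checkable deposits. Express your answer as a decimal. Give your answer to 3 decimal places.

Using m = M/MB = 11335.4/4880 ≈ 2.322828. Since m = (1 + c)/(c + rr + e), the denominator satisfies c + rr + e = (1 + c)/m = (1 + 0.18) / 2.322828 ≈ 0.508001.
With c = 0.18 and e = 0.07, the required reserve ratio on checkable deposits is 0.508001 − 0.18 − 0.07 = 0.258001.

0.258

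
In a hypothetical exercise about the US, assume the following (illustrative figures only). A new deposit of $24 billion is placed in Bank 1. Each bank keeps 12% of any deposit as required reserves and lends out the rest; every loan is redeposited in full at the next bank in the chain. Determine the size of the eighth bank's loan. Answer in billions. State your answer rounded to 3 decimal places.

Each bank lends a fraction (1 − rr) = 0.8800 of the deposit it receives, so Bank 8 receives 24·0.8800^7 and lends 24·0.8800^8 ≈ 8.6312 billion.

$8.631 billion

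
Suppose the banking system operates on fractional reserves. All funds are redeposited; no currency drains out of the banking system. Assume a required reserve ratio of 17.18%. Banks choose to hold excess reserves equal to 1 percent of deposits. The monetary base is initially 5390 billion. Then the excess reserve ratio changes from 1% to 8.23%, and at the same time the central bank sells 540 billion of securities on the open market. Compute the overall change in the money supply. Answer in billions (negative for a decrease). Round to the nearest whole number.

-10561 billion

Before: m₁ = 1 / (0.1718 + 0.01) ≈ 5.50055, MB₁ = 5390, so M₁ = 5.50055 × 5390 = 29647.9645 billion.
After: m₂ = 1 / (0.1718 + 0.0823) ≈ 3.93546, MB₂ = 5390 − 540 = 4850, so M₂ = 3.93546 × 4850 = 19086.981 billion.
ΔM = M₂ − M₁ = 19086.981 − 29647.9645 = -10560.9835 billion.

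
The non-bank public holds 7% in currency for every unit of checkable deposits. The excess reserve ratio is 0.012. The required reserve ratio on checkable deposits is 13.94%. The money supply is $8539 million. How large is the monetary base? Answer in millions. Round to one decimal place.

The money multiplier is m = (1 + c) / (rr + e + c) = (1 + 0.07) / (0.1394 + 0.012 + 0.07) ≈ 4.832882.
MB = M / m = 8539 / 4.832882 ≈ 1766.8546 million.

$1766.9 million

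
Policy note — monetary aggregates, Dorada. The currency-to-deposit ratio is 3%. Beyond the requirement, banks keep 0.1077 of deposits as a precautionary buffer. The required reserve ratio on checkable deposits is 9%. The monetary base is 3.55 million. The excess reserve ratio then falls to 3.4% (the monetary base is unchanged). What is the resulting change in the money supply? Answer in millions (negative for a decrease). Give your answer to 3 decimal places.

7.685 million

Initially m₁ = (1 + 0.03) / (0.09 + 0.1077 + 0.03) ≈ 4.52350, so M₁ = 4.52350 × 3.55 ≈ 16.0584 million.
After the change m₂ = (1 + 0.03) / (0.09 + 0.034 + 0.03) ≈ 6.68831, so M₂ = 6.68831 × 3.55 ≈ 23.7435 million.
ΔM = M₂ − M₁ = 23.7435 − 16.0584 = 7.6851 million.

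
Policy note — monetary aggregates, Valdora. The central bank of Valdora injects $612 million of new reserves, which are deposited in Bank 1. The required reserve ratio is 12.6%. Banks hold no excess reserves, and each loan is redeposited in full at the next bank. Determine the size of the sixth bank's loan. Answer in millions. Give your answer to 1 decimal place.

Each bank lends a fraction (1 − rr) = 0.8740 of the deposit it receives, so Bank 6 receives 612·0.8740^5 and lends 612·0.8740^6 ≈ 272.7847 million.

$272.8 million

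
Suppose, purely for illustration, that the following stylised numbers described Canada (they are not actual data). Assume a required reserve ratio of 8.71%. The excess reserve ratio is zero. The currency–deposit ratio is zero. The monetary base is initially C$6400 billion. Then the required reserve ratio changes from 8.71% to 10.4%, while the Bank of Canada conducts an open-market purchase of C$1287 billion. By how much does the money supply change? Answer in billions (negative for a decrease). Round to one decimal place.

Before: m₁ = 1 / (0.0871) ≈ 11.481056, MB₁ = 6400, so M₁ = 11.481056 × 6400 = 73478.7584 billion.
After: m₂ = 1 / (0.104) ≈ 9.615385, MB₂ = 6400 + 1287 = 7687, so M₂ = 9.615385 × 7687 ≈ 73913.4645 billion.
ΔM = M₂ − M₁ = 73913.4645 − 73478.7584 = 434.7061 billion.

C$434.7 billion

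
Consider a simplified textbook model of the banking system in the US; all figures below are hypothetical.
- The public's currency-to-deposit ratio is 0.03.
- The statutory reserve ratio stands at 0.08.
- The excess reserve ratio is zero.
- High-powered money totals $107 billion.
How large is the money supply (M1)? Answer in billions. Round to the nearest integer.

The money multiplier is m = (1 + c) / (rr + c) = (1 + 0.03) / (0.08 + 0.03) ≈ 9.3636.
So M = m × MB = 9.3636 × 107 = 1001.9052 billion.

$1002 billion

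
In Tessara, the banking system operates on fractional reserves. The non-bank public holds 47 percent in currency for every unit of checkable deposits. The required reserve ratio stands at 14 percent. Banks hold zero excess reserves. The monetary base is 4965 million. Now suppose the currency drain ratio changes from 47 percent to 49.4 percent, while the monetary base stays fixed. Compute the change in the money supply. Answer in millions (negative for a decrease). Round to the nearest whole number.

Initially m₁ = (1 + 0.47) / (0.14 + 0.47) ≈ 2.40984, so M₁ = 2.40984 × 4965 = 11964.8556 million.
After the change m₂ = (1 + 0.494) / (0.14 + 0.494) ≈ 2.35647, so M₂ = 2.35647 × 4965 ≈ 11699.8735 million.
ΔM = M₂ − M₁ = 11699.8735 − 11964.8556 = -264.9821 million.

-265 million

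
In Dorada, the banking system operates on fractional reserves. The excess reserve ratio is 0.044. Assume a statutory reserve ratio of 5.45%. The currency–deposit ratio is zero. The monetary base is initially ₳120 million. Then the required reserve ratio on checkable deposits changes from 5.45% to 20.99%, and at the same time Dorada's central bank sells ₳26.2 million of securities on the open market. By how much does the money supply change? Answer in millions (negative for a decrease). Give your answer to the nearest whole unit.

Before: m₁ = 1 / (0.0545 + 0.044) ≈ 10.1523, MB₁ = 120, so M₁ = 10.1523 × 120 = 1218.276 million.
After: m₂ = 1 / (0.2099 + 0.044) ≈ 3.9386, MB₂ = 120 − 26.2 = 93.8, so M₂ = 3.9386 × 93.8 ≈ 369.4407 million.
ΔM = M₂ − M₁ = 369.4407 − 1218.276 = -848.8353 million.

-849 million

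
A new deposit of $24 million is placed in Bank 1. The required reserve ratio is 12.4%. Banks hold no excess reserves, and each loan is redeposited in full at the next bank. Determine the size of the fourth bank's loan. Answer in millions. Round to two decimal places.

$14.13 million

Each bank lends a fraction (1 − rr) = 0.8760 of the deposit it receives, so Bank 4 receives 24·0.8760^3 and lends 24·0.8760^4 ≈ 14.1328 million.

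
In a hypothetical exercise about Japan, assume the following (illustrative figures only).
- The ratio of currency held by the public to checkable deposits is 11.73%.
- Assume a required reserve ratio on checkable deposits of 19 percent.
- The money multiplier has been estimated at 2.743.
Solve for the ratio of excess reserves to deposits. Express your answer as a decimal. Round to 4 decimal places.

Using m = 2.743. Since m = (1 + c)/(c + rr + e), the denominator satisfies c + rr + e = (1 + c)/m = (1 + 0.1173) / 2.743 ≈ 0.407328.
With c = 0.1173 and rr = 0.19, the ratio of excess reserves to deposits is 0.407328 − 0.1173 − 0.19 = 0.100028.

0.1000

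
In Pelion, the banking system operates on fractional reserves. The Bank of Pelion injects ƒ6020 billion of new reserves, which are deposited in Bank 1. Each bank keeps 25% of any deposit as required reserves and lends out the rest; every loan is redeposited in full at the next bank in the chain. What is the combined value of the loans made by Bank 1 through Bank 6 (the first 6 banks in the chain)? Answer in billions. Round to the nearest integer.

ƒ14846 billion

Bank i lends (1 − rr)^i of the original deposit: Bank 1 lends 6020·0.7500 = 4515.0000, Bank 2 lends 6020·0.7500² = 3386.2500, and so on.
Summing a geometric series: total = 6020·[0.7500·(1 − 0.7500^6) / (1 − 0.7500)] ≈ 14845.7080 billion.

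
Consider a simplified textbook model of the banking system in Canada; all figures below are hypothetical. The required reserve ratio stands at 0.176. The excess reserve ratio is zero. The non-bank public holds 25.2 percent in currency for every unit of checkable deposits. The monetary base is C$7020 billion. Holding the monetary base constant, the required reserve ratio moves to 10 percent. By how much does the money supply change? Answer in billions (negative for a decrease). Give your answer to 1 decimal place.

C$4433.7 billion

Initially m₁ = (1 + 0.252) / (0.176 + 0.252) ≈ 2.925234, so M₁ = 2.925234 × 7020 ≈ 20535.1427 billion.
After the change m₂ = (1 + 0.252) / (0.1 + 0.252) ≈ 3.556818, so M₂ = 3.556818 × 7020 ≈ 24968.8624 billion.
ΔM = M₂ − M₁ = 24968.8624 − 20535.1427 = 4433.7197 billion.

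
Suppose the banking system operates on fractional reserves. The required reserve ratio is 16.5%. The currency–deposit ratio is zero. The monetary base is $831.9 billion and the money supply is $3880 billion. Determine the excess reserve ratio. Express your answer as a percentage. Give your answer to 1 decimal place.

4.9%

Using m = M/MB = 3880/831.9 ≈ 4.664022. Since m = (1 + c)/(c + rr + e), the denominator satisfies c + rr + e = (1 + c)/m = (1 + 0) / 4.664022 ≈ 0.214407.
With c = 0 and rr = 0.165, the excess reserve ratio is 0.214407 − 0 − 0.165 = 0.049407.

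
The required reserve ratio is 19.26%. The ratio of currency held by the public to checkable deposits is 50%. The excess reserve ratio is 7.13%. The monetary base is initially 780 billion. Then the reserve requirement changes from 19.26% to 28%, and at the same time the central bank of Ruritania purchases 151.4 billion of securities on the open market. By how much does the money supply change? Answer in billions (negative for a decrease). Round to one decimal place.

Before: m₁ = (1 + 0.5) / (0.1926 + 0.0713 + 0.5) ≈ 1.96361, MB₁ = 780, so M₁ = 1.96361 × 780 = 1531.6158 billion.
After: m₂ = (1 + 0.5) / (0.28 + 0.0713 + 0.5) ≈ 1.76201, MB₂ = 780 + 151.4 = 931.4, so M₂ = 1.76201 × 931.4 ≈ 1641.1361 billion.
ΔM = M₂ − M₁ = 1641.1361 − 1531.6158 = 109.5203 billion.

109.5 billion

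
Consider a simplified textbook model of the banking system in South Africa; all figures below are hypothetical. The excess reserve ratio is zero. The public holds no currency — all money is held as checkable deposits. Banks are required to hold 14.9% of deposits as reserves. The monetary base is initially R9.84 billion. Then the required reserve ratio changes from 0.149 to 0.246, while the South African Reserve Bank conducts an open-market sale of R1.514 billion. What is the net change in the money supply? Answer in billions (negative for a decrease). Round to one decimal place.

-32.2 billion

Before: m₁ = 1 / (0.149) ≈ 6.7114, MB₁ = 9.84, so M₁ = 6.7114 × 9.84 ≈ 66.0402 billion.
After: m₂ = 1 / (0.246) ≈ 4.0650, MB₂ = 9.84 − 1.514 = 8.326, so M₂ = 4.0650 × 8.326 ≈ 33.8452 billion.
ΔM = M₂ − M₁ = 33.8452 − 66.0402 = -32.195 billion.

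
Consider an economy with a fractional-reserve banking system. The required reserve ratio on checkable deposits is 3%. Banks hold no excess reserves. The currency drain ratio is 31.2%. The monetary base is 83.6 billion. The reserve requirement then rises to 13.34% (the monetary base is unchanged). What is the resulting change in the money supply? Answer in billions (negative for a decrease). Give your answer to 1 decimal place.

Initially m₁ = (1 + 0.312) / (0.03 + 0.312) ≈ 3.8363, so M₁ = 3.8363 × 83.6 ≈ 320.7147 billion.
After the change m₂ = (1 + 0.312) / (0.1334 + 0.312) ≈ 2.9457, so M₂ = 2.9457 × 83.6 ≈ 246.2605 billion.
ΔM = M₂ − M₁ = 246.2605 − 320.7147 = -74.4542 billion.

-74.5 billion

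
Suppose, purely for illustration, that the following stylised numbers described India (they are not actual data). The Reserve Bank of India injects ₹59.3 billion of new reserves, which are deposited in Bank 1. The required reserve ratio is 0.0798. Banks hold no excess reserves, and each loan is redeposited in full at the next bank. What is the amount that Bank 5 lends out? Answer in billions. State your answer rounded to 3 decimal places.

Each bank lends a fraction (1 − rr) = 0.9202 of the deposit it receives, so Bank 5 receives 59.3·0.9202^4 and lends 59.3·0.9202^5 ≈ 39.1260 billion.

₹39.126 billion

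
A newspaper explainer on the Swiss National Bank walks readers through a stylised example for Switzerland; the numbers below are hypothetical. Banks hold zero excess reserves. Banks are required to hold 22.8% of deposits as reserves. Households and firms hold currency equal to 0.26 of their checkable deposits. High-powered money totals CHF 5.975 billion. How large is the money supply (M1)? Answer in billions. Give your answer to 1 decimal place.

CHF 15.4 billion

The money multiplier is m = (1 + c) / (rr + c) = (1 + 0.26) / (0.228 + 0.26) ≈ 2.5820.
So M = m × MB = 2.5820 × 5.975 ≈ 15.4274 billion.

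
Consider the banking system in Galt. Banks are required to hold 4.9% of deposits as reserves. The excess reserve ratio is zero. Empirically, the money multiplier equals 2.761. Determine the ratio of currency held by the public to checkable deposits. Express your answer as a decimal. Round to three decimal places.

0.491

Using m = 2.761. From m = (1 + c)/(c + rr + e), rearranging gives 1 + c = m·(c + rr + e), so c·(1 − m) = m·(rr + e) − 1.
Hence c = [m·(rr + e) − 1]/(1 − m) = [2.761 × (0.049 + 0) − 1] / (1 − 2.761) ≈ 0.491034.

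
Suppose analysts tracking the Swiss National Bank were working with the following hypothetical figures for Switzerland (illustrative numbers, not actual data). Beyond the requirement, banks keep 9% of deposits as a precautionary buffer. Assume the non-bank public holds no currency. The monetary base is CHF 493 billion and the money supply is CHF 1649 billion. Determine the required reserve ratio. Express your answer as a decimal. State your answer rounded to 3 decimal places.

Using m = M/MB = 1649/493 ≈ 3.344828. Since m = (1 + c)/(c + rr + e), the denominator satisfies c + rr + e = (1 + c)/m = (1 + 0) / 3.344828 ≈ 0.298969.
With c = 0 and e = 0.09, the required reserve ratio is 0.298969 − 0 − 0.09 = 0.208969.

0.209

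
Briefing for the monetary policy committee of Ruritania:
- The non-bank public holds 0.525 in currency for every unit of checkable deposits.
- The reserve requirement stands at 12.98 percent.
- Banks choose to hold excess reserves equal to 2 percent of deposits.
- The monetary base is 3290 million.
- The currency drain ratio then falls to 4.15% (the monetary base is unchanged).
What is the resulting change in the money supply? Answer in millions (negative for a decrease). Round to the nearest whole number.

10477 million

Initially m₁ = (1 + 0.525) / (0.1298 + 0.02 + 0.525) ≈ 2.25993, so M₁ = 2.25993 × 3290 = 7435.1697 million.
After the change m₂ = (1 + 0.0415) / (0.1298 + 0.02 + 0.0415) ≈ 5.44433, so M₂ = 5.44433 × 3290 = 17911.8457 million.
ΔM = M₂ − M₁ = 17911.8457 − 7435.1697 = 10476.676 million.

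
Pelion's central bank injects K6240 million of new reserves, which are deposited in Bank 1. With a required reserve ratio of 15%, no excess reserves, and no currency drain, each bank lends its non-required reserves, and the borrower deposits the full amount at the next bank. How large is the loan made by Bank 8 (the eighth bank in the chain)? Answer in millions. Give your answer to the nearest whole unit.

Each bank lends a fraction (1 − rr) = 0.8500 of the deposit it receives, so Bank 8 receives 6240·0.8500^7 and lends 6240·0.8500^8 ≈ 1700.3409 million.

K1700 million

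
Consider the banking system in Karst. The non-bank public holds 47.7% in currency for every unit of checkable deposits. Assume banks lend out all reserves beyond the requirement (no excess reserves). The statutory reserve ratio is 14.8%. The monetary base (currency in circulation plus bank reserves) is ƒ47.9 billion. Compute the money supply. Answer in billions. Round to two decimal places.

ƒ113.20 billion

The money multiplier is m = (1 + c) / (rr + c) = (1 + 0.477) / (0.148 + 0.477) = 2.36320.
So M = m × MB = 2.36320 × 47.9 ≈ 113.1973 billion.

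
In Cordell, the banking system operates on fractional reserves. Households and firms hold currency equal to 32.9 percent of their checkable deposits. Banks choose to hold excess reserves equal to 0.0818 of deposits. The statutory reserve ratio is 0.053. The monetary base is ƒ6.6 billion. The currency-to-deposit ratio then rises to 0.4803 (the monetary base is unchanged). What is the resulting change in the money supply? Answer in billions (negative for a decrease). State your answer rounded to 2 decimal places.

-3.03 billion

Initially m₁ = (1 + 0.329) / (0.053 + 0.0818 + 0.329) ≈ 2.8655, so M₁ = 2.8655 × 6.6 = 18.9123 billion.
After the change m₂ = (1 + 0.4803) / (0.053 + 0.0818 + 0.4803) ≈ 2.4066, so M₂ = 2.4066 × 6.6 ≈ 15.8836 billion.
ΔM = M₂ − M₁ = 15.8836 − 18.9123 = -3.0287 billion.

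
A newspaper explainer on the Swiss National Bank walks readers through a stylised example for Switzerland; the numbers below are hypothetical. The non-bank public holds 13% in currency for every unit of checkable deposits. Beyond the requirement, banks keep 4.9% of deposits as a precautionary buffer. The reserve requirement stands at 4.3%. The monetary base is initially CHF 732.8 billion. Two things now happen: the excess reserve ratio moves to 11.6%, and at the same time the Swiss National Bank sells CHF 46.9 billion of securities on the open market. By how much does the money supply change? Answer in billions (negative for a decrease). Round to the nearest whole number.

Before: m₁ = (1 + 0.13) / (0.043 + 0.049 + 0.13) ≈ 5.0901, MB₁ = 732.8, so M₁ = 5.0901 × 732.8 ≈ 3730.0253 billion.
After: m₂ = (1 + 0.13) / (0.043 + 0.116 + 0.13) ≈ 3.91, MB₂ = 732.8 − 46.9 = 685.9, so M₂ = 3.91 × 685.9 = 2681.869 billion.
ΔM = M₂ − M₁ = 2681.869 − 3730.0253 = -1048.1563 billion.

-1048 billion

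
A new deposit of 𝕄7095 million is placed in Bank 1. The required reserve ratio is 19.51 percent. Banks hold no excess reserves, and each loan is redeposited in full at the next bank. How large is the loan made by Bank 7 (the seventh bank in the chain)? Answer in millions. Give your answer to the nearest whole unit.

𝕄1553 million

Each bank lends a fraction (1 − rr) = 0.8049 of the deposit it receives, so Bank 7 receives 7095·0.8049^6 and lends 7095·0.8049^7 ≈ 1552.9086 million.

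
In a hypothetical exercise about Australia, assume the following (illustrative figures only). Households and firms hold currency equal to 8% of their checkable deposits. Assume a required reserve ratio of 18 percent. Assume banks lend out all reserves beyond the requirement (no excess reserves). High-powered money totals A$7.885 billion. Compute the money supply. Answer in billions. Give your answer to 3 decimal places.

The money multiplier is m = (1 + c) / (rr + c) = (1 + 0.08) / (0.18 + 0.08) ≈ 4.15385.
So M = m × MB = 4.15385 × 7.885 ≈ 32.7531 billion.

A$32.753 billion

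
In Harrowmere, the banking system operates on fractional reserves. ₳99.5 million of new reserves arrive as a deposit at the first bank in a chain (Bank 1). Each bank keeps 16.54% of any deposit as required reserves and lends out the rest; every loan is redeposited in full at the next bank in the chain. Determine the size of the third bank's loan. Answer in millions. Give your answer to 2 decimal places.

Each bank lends a fraction (1 − rr) = 0.8346 of the deposit it receives, so Bank 3 receives 99.5·0.8346^2 and lends 99.5·0.8346^3 ≈ 57.8440 million.

₳57.84 million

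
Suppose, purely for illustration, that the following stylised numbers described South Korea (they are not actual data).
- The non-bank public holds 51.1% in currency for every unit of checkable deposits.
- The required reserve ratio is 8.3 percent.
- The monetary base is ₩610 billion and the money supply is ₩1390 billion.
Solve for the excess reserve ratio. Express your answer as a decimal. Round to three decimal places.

Using m = M/MB = 1390/610 ≈ 2.278689. Since m = (1 + c)/(c + rr + e), the denominator satisfies c + rr + e = (1 + c)/m = (1 + 0.511) / 2.278689 ≈ 0.663101.
With c = 0.511 and rr = 0.083, the excess reserve ratio is 0.663101 − 0.511 − 0.083 = 0.069101.

0.069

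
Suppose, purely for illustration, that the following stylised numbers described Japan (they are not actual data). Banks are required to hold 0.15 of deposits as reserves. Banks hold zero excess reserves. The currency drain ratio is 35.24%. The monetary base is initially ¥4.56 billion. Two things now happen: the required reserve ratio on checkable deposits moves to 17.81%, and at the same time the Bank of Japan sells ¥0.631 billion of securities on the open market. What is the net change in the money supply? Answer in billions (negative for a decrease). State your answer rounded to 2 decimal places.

Before: m₁ = (1 + 0.3524) / (0.15 + 0.3524) ≈ 2.6919, MB₁ = 4.56, so M₁ = 2.6919 × 4.56 ≈ 12.2751 billion.
After: m₂ = (1 + 0.3524) / (0.1781 + 0.3524) ≈ 2.5493, MB₂ = 4.56 − 0.631 = 3.929, so M₂ = 2.5493 × 3.929 ≈ 10.0162 billion.
ΔM = M₂ − M₁ = 10.0162 − 12.2751 = -2.2589 billion.

-2.26 billion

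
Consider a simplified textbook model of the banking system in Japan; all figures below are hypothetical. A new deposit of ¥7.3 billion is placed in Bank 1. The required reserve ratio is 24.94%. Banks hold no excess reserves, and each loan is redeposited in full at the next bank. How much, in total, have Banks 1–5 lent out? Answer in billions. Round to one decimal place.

Bank i lends (1 − rr)^i of the original deposit: Bank 1 lends 7.3·0.7506 ≈ 5.4794, Bank 2 lends 7.3·0.7506² ≈ 4.1128, and so on.
Summing a geometric series: total = 7.3·[0.7506·(1 − 0.7506^5) / (1 − 0.7506)] ≈ 16.7357 billion.

¥16.7 billion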